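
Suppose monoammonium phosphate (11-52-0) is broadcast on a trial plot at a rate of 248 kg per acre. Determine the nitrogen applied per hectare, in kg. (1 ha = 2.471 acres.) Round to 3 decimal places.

67.409 kg N per hectare

nitrogen per acre = 248 × 11% = 27.28 kg.
Convert to per hectare: 27.28 × 2.471 = 67.4089 kg.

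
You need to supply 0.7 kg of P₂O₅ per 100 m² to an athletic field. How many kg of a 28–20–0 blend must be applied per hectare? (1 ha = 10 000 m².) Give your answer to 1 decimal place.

350.0 kg of product per hectare

Product per 100 m² = 0.7 / 20% = 3.5 kg.
Convert to per hectare: 3.5 × 100 = 350 kg.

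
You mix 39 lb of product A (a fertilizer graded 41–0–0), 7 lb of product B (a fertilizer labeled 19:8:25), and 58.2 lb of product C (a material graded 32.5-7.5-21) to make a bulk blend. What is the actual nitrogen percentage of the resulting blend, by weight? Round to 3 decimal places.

Total mass = 39 + 7 + 58.2 = 104.2 lb.
N mass = 41%×39 + 19%×7 + 32.5%×58.2 = 36.235 lb.
% N = 36.235 / 104.2 = 34.77447%.

34.774% N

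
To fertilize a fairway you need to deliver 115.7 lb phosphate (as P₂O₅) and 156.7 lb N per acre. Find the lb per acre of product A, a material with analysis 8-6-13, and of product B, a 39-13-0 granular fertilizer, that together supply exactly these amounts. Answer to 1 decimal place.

1904.0 lb product A, 11.2 lb product B

Let a = lb of product A, b = lb of product B (per acre).
P₂O₅: 0.06·a + 0.13·b = 115.7
N: 0.08·a + 0.39·b = 156.7
From row1: a = (115.7 − 0.13·b) / 0.06.
Into row2: 0.08·(115.7 − 0.13·b)/0.06 + 0.39·b = 156.7 → b = 11.2308, a = 1904.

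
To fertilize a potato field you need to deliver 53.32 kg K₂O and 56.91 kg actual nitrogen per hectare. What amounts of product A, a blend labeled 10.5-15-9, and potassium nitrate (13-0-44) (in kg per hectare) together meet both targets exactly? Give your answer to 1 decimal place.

524.9 kg product A, 13.8 kg potassium nitrate

With a, b = kg per hectare of product A and potassium nitrate:
K₂O: 0.09·a + 0.44·b = 53.32
N: 0.105·a + 0.13·b = 56.91
Eliminate a: (row1) − 0.09/0.105·(row2) → 0.328571·b = 4.54, so b = 13.8174.
Back-substitute: a = (53.32 − 0.44·13.8174) / 0.09 = 524.893.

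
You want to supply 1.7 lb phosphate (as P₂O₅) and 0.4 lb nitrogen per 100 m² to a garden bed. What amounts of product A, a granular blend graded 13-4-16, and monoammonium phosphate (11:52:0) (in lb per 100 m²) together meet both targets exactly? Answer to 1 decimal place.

Per-100 m² balance (a = product A, b = monoammonium phosphate):
P₂O₅: 0.04·a + 0.52·b = 1.7
N: 0.13·a + 0.11·b = 0.4
Solving simultaneously: a = 0.332278, b = 3.24367.

0.3 lb product A, 3.2 lb monoammonium phosphate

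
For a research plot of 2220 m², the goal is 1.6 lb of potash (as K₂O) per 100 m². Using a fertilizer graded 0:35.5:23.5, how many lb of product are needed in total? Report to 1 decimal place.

Product per 100 m² = 1.6 / 23.5% = 6.80851 lb.
Total product = 6.80851 × 2220 / 100 = 151.149 lb.

151.1 lb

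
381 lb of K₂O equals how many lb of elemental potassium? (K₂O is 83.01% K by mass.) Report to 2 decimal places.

K = 381 × 0.8301 = 316.268 lb.

316.27 lb K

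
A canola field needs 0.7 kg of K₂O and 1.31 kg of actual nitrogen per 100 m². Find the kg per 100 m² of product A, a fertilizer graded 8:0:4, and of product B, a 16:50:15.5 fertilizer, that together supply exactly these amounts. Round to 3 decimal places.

15.175 kg product A, 0.600 kg product B

With a, b = kg per 100 m² of product A and product B:
K₂O: 0.04·a + 0.155·b = 0.7
N: 0.08·a + 0.16·b = 1.31
From row1: a = (0.7 − 0.155·b) / 0.04.
Into row2: 0.08·(0.7 − 0.155·b)/0.04 + 0.16·b = 1.31 → b = 0.6, a = 15.175.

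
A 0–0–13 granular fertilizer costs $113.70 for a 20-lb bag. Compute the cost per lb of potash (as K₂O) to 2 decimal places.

K₂O in bag = 20 × 13% = 2.6 lb.
Cost per lb K₂O = $113.70 / 2.6 = $43.7308.

$43.73 per lb K₂O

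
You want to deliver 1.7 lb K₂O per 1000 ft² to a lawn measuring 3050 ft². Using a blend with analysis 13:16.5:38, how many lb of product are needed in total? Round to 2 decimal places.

13.64 lb

Product per 1000 ft² = 1.7 / 38% = 4.47368 lb.
Total product = 4.47368 × 3050 / 1000 = 13.6447 lb.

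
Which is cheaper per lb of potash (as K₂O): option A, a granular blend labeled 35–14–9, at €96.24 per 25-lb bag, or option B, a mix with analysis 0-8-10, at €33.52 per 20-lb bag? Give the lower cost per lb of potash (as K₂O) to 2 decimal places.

€16.76 per lb K₂O (option B)

option A: K₂O per bag = 25 × 9% = 2.25 lb; cost = 96.24 / 2.25 = €42.7733/lb K₂O.
option B: K₂O per bag = 20 × 10% = 2 lb; cost = 33.52 / 2 = €16.7600/lb K₂O.
option B is cheaper.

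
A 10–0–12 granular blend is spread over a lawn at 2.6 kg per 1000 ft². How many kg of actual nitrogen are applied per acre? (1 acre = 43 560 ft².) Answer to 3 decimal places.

11.326 kg N per acre

nitrogen per 1000 ft² = 2.6 × 10% = 0.26 kg.
Convert to per acre: 0.26 × 43.56 = 11.3256 kg.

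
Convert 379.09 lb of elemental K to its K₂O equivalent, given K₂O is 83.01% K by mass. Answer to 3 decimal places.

K₂O = 379.09 / 0.8301 = 456.6799 lb.

456.680 lb K₂O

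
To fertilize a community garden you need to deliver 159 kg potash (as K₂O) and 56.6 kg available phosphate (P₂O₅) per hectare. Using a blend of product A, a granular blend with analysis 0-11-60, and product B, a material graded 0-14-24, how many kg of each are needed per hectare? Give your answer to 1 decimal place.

150.6 kg product A, 285.9 kg product B

With a, b = kg per hectare of product A and product B:
K₂O: 0.6·a + 0.24·b = 159
P₂O₅: 0.11·a + 0.14·b = 56.6
Eliminate b: (row1) − 0.24/0.14·(row2) → 0.411429·a = 61.9714, so a = 150.625.
Then b = (56.6 − 0.11·150.625) / 0.14 = 285.938.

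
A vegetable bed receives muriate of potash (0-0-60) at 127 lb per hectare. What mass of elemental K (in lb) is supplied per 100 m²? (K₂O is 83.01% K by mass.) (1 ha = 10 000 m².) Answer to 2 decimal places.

0.63 lb K per hundred sq m

K₂O per hectare = 127 × 60% = 76.2 lb.
Elemental K = 76.2 × 0.8301 = 63.2536 lb per hectare.
Convert to per 100 m²: 63.2536 × 0.01 = 0.632536 lb.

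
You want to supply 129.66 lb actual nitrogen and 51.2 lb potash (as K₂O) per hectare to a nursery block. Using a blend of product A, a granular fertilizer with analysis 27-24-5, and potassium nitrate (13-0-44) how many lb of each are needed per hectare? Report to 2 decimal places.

448.75 lb product A, 65.37 lb potassium nitrate

Per-hectare balance (a = product A, b = potassium nitrate):
N: 0.27·a + 0.13·b = 129.66
K₂O: 0.05·a + 0.44·b = 51.2
Eliminate a: (row1) − 0.27/0.05·(row2) → -2.246·b = -146.82, so b = 65.3695.
Back-substitute: a = (129.66 − 0.13·65.3695) / 0.27 = 448.748.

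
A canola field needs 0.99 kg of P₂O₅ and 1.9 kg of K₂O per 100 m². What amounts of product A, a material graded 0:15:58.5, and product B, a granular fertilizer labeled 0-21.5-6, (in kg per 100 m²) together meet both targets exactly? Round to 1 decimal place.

3.0 kg product A, 2.5 kg product B

Per-100 m² balance (a = product A, b = product B):
P₂O₅: 0.15·a + 0.215·b = 0.99
K₂O: 0.585·a + 0.06·b = 1.9
Solving simultaneously: a = 2.98951, b = 2.51895.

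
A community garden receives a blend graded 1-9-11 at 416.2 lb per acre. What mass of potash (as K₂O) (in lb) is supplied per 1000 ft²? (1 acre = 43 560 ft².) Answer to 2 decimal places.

1.05 lb K₂O per thousand sq ft

K₂O per acre = 416.2 × 11% = 45.782 lb.
Convert to per 1000 ft²: 45.782 × 0.0229568 = 1.05101 lb.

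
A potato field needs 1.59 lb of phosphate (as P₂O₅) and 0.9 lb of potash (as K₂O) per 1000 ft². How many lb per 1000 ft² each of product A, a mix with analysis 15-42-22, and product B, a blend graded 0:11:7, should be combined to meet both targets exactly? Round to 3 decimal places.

With a, b = lb per 1000 ft² of product A and product B:
P₂O₅: 0.42·a + 0.11·b = 1.59
K₂O: 0.22·a + 0.07·b = 0.9
Solving simultaneously: a = 2.36538, b = 5.42308.

2.365 lb product A, 5.423 lb product B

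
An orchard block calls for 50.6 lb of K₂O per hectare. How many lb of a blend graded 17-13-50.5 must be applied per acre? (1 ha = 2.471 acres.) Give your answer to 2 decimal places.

40.55 lb of product per acre

Product per hectare = 50.6 / 50.5% = 100.198 lb.
Convert to per acre: 100.198 × 0.404694 = 40.5496 lb.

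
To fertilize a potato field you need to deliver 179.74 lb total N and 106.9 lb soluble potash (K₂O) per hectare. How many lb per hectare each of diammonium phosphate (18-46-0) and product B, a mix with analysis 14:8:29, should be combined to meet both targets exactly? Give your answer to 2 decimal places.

With a, b = lb per hectare of diammonium phosphate and product B:
N: 0.18·a + 0.14·b = 179.74
K₂O: 0·a + 0.29·b = 106.9
Solving simultaneously: a = 711.851, b = 368.621.

711.85 lb diammonium phosphate, 368.62 lb product B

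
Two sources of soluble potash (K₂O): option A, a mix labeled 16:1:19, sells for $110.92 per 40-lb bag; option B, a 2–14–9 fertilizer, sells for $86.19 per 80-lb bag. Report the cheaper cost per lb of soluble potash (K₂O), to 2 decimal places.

option A: K₂O per bag = 40 × 19% = 7.6 lb; cost = 110.92 / 7.6 = $14.5947/lb K₂O.
option B: K₂O per bag = 80 × 9% = 7.2 lb; cost = 86.19 / 7.2 = $11.9708/lb K₂O.
option B is cheaper.

$11.97 per lb K₂O (option B)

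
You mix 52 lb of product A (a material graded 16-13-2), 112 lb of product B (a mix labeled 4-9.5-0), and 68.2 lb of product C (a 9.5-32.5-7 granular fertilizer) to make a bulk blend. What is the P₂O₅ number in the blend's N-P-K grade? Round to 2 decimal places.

17.04% P₂O₅

Total mass = 52 + 112 + 68.2 = 232.2 lb.
P₂O₅ mass = 13%×52 + 9.5%×112 + 32.5%×68.2 = 39.565 lb.
% P₂O₅ = 39.565 / 232.2 = 17.0392%.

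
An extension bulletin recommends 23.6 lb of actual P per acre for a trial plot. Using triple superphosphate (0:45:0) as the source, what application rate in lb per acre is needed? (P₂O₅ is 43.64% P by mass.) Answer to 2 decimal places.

As P₂O₅: 23.6 / 0.4364 = 54.0788 lb per acre.
Product per acre = 54.0788 / 45% = 120.175 lb.

120.18 lb of product per acre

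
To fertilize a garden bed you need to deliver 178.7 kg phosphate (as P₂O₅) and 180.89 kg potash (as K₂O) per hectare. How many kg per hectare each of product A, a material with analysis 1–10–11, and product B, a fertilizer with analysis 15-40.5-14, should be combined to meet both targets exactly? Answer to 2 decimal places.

With a, b = kg per hectare of product A and product B:
P₂O₅: 0.1·a + 0.405·b = 178.7
K₂O: 0.11·a + 0.14·b = 180.89
Eliminate b: (row1) − 0.405/0.14·(row2) → -0.218214·a = -344.589, so a = 1579.131.
Then b = (180.89 − 0.11·1579.131) / 0.14 = 51.3257.

1579.13 kg product A, 51.33 kg product B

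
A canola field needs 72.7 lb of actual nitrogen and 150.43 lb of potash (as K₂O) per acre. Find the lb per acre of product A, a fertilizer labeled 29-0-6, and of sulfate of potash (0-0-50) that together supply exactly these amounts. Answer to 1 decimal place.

Let a = lb of product A, b = lb of sulfate of potash (per acre).
N: 0.29·a + 0·b = 72.7
K₂O: 0.06·a + 0.5·b = 150.43
Eliminate b: (row1) − 0/0.5·(row2) → 0.29·a = 72.7, so a = 250.69.
Then b = (150.43 − 0.06·250.69) / 0.5 = 270.777.

250.7 lb product A, 270.8 lb sulfate of potash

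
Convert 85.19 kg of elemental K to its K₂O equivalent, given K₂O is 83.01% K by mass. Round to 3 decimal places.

102.626 kg K₂O

K₂O = 85.19 / 0.8301 = 102.6262 kg.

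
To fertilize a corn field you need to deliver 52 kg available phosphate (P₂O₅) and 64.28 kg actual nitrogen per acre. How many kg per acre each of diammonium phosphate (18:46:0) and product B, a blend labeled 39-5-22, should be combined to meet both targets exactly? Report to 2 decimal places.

100.15 kg diammonium phosphate, 118.60 kg product B

With a, b = kg per acre of diammonium phosphate and product B:
P₂O₅: 0.46·a + 0.05·b = 52
N: 0.18·a + 0.39·b = 64.28
From row1: a = (52 − 0.05·b) / 0.46.
Into row2: 0.18·(52 − 0.05·b)/0.46 + 0.39·b = 64.28 → b = 118.596, a = 100.153.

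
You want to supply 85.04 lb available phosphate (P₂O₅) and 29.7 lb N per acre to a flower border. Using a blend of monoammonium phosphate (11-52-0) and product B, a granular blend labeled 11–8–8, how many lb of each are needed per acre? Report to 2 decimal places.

Let a = lb of monoammonium phosphate, b = lb of product B (per acre).
P₂O₅: 0.52·a + 0.08·b = 85.04
N: 0.11·a + 0.11·b = 29.7
From row1: a = (85.04 − 0.08·b) / 0.52.
Into row2: 0.11·(85.04 − 0.08·b)/0.52 + 0.11·b = 29.7 → b = 125.818, a = 144.182.

144.18 lb monoammonium phosphate, 125.82 lb product B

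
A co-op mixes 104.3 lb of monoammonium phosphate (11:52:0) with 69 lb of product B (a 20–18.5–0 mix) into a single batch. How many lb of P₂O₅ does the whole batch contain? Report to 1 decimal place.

P₂O₅ mass = 52%×104.3 + 18.5%×69 = 67.001 lb.

67.0 lb P₂O₅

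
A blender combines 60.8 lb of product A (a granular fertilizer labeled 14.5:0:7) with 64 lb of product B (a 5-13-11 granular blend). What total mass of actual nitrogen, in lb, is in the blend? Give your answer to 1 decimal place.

12.0 lb N

N mass = 14.5%×60.8 + 5%×64 = 12.016 lb.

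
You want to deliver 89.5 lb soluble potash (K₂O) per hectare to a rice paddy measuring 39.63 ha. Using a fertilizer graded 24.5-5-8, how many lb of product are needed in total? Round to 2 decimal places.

Product per hectare = 89.5 / 8% = 1118.75 lb.
Total product = 1118.75 × 39.63 = 44336.062 lb.

44336.06 lb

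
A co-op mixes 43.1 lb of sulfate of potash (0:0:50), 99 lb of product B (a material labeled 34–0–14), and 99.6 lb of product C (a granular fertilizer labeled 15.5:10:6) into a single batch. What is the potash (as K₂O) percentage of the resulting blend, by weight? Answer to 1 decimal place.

17.1% K₂O

Total mass = 43.1 + 99 + 99.6 = 241.7 lb.
K₂O mass = 50%×43.1 + 14%×99 + 6%×99.6 = 41.386 lb.
% K₂O = 41.386 / 241.7 = 17.1229%.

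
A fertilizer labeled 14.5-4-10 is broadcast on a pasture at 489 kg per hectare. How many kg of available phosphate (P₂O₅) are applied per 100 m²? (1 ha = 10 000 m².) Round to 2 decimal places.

P₂O₅ per hectare = 489 × 4% = 19.56 kg.
Convert to per 100 m²: 19.56 × 0.01 = 0.1956 kg.

0.20 kg P₂O₅ per hundred sq m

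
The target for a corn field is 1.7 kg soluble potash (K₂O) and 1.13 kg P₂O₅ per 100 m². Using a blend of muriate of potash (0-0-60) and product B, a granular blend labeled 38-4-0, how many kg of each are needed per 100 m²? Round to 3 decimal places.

Let a = kg of muriate of potash, b = kg of product B (per 100 m²).
K₂O: 0.6·a + 0·b = 1.7
P₂O₅: 0·a + 0.04·b = 1.13
Solving simultaneously: a = 2.83333, b = 28.25.

2.833 kg muriate of potash, 28.250 kg product B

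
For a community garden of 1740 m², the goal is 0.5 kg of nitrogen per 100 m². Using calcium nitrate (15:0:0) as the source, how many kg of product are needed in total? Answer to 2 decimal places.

Product per 100 m² = 0.5 / 15% = 3.33333 kg.
Total product = 3.33333 × 1740 / 100 = 58 kg.

58.00 kg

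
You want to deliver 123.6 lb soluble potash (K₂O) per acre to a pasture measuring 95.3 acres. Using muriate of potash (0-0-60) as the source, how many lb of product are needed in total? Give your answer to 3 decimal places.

Product per acre = 123.6 / 60% = 206 lb.
Total product = 206 × 95.3 = 19631.8 lb.

19631.800 lb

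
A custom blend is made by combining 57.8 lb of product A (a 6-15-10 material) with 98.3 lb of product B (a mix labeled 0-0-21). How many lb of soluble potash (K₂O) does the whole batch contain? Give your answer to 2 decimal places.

26.42 lb K₂O

K₂O mass = 10%×57.8 + 21%×98.3 = 26.423 lb.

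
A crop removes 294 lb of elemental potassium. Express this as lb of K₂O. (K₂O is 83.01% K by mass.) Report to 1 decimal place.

K₂O = 294 / 0.8301 = 354.174 lb.

354.2 lb K₂O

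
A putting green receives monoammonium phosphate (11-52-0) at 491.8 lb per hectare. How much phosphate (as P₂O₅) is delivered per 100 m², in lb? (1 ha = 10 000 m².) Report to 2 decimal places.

2.56 lb P₂O₅ per hundred sq m

P₂O₅ per hectare = 491.8 × 52% = 255.736 lb.
Convert to per 100 m²: 255.736 × 0.01 = 2.55736 lb.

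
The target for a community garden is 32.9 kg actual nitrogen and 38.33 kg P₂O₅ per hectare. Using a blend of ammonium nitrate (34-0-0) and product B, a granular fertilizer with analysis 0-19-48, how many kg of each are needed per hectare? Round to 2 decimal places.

96.76 kg ammonium nitrate, 201.74 kg product B

Let a = kg of ammonium nitrate, b = kg of product B (per hectare).
N: 0.34·a + 0·b = 32.9
P₂O₅: 0·a + 0.19·b = 38.33
Solving simultaneously: a = 96.7647, b = 201.737.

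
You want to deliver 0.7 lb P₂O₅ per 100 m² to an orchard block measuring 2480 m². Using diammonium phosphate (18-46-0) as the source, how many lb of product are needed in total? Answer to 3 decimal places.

37.739 lb

Product per 100 m² = 0.7 / 46% = 1.52174 lb.
Total product = 1.52174 × 2480 / 100 = 37.7391 lb.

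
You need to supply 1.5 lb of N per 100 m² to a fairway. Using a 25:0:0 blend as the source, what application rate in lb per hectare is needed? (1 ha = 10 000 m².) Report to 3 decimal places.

Product per 100 m² = 1.5 / 25% = 6 lb.
Convert to per hectare: 6 × 100 = 600 lb.

600.000 lb of product per hectare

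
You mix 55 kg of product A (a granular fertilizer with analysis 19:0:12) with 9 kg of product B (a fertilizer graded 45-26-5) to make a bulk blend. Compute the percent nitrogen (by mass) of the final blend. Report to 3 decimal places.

22.656% N

Total mass = 55 + 9 = 64 kg.
N mass = 19%×55 + 45%×9 = 14.5 kg.
% N = 14.5 / 64 = 22.6562%.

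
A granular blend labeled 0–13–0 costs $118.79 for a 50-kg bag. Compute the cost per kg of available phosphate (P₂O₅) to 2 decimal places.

$18.28 per kg P₂O₅

P₂O₅ in bag = 50 × 13% = 6.5 kg.
Cost per kg P₂O₅ = $118.79 / 6.5 = $18.2754.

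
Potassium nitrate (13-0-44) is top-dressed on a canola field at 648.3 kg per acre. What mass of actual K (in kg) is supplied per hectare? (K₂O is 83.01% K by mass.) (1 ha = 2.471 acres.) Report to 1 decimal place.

K₂O per acre = 648.3 × 44% = 285.252 kg.
Elemental K = 285.252 × 0.8301 = 236.788 kg per acre.
Convert to per hectare: 236.788 × 2.471 = 585.102 kg.

585.1 kg K per hectare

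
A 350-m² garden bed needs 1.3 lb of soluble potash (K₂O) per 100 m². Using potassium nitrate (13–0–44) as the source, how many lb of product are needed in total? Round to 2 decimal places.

10.34 lb

Product per 100 m² = 1.3 / 44% = 2.95455 lb.
Total product = 2.95455 × 350 / 100 = 10.3409 lb.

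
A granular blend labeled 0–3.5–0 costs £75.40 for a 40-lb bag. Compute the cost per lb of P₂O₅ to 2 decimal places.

£53.86 per lb P₂O₅

P₂O₅ in bag = 40 × 3.5% = 1.4 lb.
Cost per lb P₂O₅ = £75.40 / 1.4 = £53.8571.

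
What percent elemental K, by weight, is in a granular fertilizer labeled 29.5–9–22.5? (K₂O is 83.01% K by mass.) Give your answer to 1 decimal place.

%K = 22.5 × 0.8301 = 18.6772%.

18.7% K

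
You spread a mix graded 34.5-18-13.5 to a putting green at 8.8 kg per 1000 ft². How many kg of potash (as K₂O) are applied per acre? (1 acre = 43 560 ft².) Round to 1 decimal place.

51.7 kg K₂O per acre

K₂O per 1000 ft² = 8.8 × 13.5% = 1.188 kg.
Convert to per acre: 1.188 × 43.56 = 51.7493 kg.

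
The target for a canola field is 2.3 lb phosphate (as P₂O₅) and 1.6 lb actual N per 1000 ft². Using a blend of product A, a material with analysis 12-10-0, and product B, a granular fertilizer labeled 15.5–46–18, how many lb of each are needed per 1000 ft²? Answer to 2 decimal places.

9.56 lb product A, 2.92 lb product B

Let a = lb of product A, b = lb of product B (per 1000 ft²).
P₂O₅: 0.1·a + 0.46·b = 2.3
N: 0.12·a + 0.155·b = 1.6
Solving simultaneously: a = 9.55919, b = 2.92191.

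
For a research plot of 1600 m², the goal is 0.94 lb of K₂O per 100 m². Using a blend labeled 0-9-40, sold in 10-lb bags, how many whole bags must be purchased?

4 bags

Product per 100 m² = 0.94 / 40% = 2.35 lb.
Total product = 2.35 × 1600 / 100 = 37.6 lb.
Bags = ⌈37.6 / 10⌉ = 4.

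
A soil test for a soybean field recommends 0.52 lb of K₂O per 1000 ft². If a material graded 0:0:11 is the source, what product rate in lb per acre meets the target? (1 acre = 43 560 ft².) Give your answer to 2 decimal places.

Product per 1000 ft² = 0.52 / 11% = 4.72727 lb.
Convert to per acre: 4.72727 × 43.56 = 205.92 lb.

205.92 lb of product per acre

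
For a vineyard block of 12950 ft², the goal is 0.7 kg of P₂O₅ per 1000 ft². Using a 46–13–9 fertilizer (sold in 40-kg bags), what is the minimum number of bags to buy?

Product per 1000 ft² = 0.7 / 13% = 5.38462 kg.
Total product = 5.38462 × 12950 / 1000 = 69.7308 kg.
Bags = ⌈69.7308 / 40⌉ = 2.

2 bags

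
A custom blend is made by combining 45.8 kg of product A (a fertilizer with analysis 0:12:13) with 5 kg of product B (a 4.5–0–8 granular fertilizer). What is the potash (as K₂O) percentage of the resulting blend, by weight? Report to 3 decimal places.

12.508% K₂O

Total mass = 45.8 + 5 = 50.8 kg.
K₂O mass = 13%×45.8 + 8%×5 = 6.354 kg.
% K₂O = 6.354 / 50.8 = 12.5079%.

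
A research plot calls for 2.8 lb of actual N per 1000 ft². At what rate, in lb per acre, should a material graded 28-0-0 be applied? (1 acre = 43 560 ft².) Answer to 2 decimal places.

435.60 lb of product per acre

Product per 1000 ft² = 2.8 / 28% = 10 lb.
Convert to per acre: 10 × 43.56 = 435.6 lb.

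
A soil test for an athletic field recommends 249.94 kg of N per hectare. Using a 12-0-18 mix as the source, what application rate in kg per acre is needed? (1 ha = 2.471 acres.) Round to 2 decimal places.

Product per hectare = 249.94 / 12% = 2082.83 kg.
Convert to per acre: 2082.83 × 0.404694 = 842.911 kg.

842.91 kg of product per acre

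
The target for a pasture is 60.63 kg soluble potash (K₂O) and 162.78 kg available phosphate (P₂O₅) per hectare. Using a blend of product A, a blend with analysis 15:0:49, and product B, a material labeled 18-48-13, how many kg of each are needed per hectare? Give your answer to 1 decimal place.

Per-hectare balance (a = product A, b = product B):
K₂O: 0.49·a + 0.13·b = 60.63
P₂O₅: 0·a + 0.48·b = 162.78
Solving simultaneously: a = 33.7628, b = 339.125.

33.8 kg product A, 339.1 kg product B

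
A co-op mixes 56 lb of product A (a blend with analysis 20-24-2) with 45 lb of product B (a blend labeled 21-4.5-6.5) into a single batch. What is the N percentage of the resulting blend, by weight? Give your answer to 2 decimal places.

Total mass = 56 + 45 = 101 lb.
N mass = 20%×56 + 21%×45 = 20.65 lb.
% N = 20.65 / 101 = 20.4455%.

20.45% N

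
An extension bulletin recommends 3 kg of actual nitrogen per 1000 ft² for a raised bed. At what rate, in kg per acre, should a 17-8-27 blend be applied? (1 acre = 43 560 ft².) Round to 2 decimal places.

Product per 1000 ft² = 3 / 17% = 17.6471 kg.
Convert to per acre: 17.6471 × 43.56 = 768.706 kg.

768.71 kg of product per acre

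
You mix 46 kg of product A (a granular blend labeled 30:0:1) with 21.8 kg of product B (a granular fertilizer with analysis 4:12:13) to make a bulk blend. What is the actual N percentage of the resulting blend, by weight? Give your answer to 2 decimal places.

21.64% N

Total mass = 46 + 21.8 = 67.8 kg.
N mass = 30%×46 + 4%×21.8 = 14.672 kg.
% N = 14.672 / 67.8 = 21.6401%.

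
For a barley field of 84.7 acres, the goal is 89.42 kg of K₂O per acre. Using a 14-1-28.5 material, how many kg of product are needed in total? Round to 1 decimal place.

Product per acre = 89.42 / 28.5% = 313.754 kg.
Total product = 313.754 × 84.7 = 26574.996 kg.

26575.0 kg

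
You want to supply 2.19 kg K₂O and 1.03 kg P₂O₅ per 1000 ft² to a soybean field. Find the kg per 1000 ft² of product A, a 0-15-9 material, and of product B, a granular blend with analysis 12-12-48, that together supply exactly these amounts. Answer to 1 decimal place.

Let a = kg of product A, b = kg of product B (per 1000 ft²).
K₂O: 0.09·a + 0.48·b = 2.19
P₂O₅: 0.15·a + 0.12·b = 1.03
Solving simultaneously: a = 3.78431, b = 3.85294.

3.8 kg product A, 3.9 kg product B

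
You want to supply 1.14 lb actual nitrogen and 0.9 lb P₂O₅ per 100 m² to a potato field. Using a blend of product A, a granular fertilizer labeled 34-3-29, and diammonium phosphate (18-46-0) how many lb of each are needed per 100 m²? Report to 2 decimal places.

With a, b = lb per 100 m² of product A and diammonium phosphate:
N: 0.34·a + 0.18·b = 1.14
P₂O₅: 0.03·a + 0.46·b = 0.9
Solving simultaneously: a = 2.4, b = 1.8.

2.40 lb product A, 1.80 lb diammonium phosphate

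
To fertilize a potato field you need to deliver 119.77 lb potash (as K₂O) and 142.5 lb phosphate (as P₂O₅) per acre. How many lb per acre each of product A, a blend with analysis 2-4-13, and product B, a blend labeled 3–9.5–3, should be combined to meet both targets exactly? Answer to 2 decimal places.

With a, b = lb per acre of product A and product B:
K₂O: 0.13·a + 0.03·b = 119.77
P₂O₅: 0.04·a + 0.095·b = 142.5
From row1: a = (119.77 − 0.03·b) / 0.13.
Into row2: 0.04·(119.77 − 0.03·b)/0.13 + 0.095·b = 142.5 → b = 1231.767, a = 637.054.

637.05 lb product A, 1231.77 lb product B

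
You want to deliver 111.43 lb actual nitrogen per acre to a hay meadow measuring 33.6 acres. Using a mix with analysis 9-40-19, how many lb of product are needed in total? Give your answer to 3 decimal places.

Product per acre = 111.43 / 9% = 1238.11 lb.
Total product = 1238.11 × 33.6 = 41600.5333 lb.

41600.533 lb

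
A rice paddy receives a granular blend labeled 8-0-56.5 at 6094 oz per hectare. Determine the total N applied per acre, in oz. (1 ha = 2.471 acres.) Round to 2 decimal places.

nitrogen per hectare = 6094 × 8% = 487.52 oz.
Convert to per acre: 487.52 × 0.404694 = 197.297 oz.

197.30 oz N per acre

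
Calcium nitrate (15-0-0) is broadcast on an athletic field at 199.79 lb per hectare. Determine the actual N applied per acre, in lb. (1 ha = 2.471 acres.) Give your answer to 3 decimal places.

nitrogen per hectare = 199.79 × 15% = 29.9685 lb.
Convert to per acre: 29.9685 × 0.404694 = 12.1281 lb.

12.128 lb N per acre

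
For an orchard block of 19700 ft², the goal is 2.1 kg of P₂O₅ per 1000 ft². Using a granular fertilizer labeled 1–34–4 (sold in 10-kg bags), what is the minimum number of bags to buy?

Product per 1000 ft² = 2.1 / 34% = 6.17647 kg.
Total product = 6.17647 × 19700 / 1000 = 121.676 kg.
Bags = ⌈121.676 / 10⌉ = 13.

13 bags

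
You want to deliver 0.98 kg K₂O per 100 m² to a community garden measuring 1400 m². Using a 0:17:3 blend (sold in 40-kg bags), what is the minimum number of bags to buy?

12 bags

Product per 100 m² = 0.98 / 3% = 32.6667 kg.
Total product = 32.6667 × 1400 / 100 = 457.333 kg.
Bags = ⌈457.333 / 40⌉ = 12.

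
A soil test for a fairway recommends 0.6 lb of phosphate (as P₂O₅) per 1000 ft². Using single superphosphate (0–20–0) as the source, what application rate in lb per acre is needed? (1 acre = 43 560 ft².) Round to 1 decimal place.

Product per 1000 ft² = 0.6 / 20% = 3 lb.
Convert to per acre: 3 × 43.56 = 130.68 lb.

130.7 lb of product per acre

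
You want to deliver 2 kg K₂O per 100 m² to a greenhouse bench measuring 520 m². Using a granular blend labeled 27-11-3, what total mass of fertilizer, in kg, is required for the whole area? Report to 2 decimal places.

Product per 100 m² = 2 / 3% = 66.6667 kg.
Total product = 66.6667 × 520 / 100 = 346.667 kg.

346.67 kg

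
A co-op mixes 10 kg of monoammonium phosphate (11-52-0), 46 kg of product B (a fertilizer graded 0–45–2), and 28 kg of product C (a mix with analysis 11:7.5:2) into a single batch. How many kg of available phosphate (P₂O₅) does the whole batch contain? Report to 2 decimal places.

28.00 kg P₂O₅

P₂O₅ mass = 52%×10 + 45%×46 + 7.5%×28 = 28 kg.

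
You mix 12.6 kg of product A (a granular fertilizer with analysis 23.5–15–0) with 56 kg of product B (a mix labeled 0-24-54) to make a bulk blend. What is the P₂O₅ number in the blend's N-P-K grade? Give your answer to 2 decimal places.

22.35% P₂O₅

Total mass = 12.6 + 56 = 68.6 kg.
P₂O₅ mass = 15%×12.6 + 24%×56 = 15.33 kg.
% P₂O₅ = 15.33 / 68.6 = 22.3469%.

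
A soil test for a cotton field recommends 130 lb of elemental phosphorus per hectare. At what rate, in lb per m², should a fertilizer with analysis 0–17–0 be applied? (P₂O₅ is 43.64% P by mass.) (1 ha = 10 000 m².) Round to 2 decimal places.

0.18 lb of product per sq m

As P₂O₅: 130 / 0.4364 = 297.892 lb per hectare.
Product per hectare = 297.892 / 17% = 1752.3 lb.
Convert to per m²: 1752.3 × 0.0001 = 0.17523 lb.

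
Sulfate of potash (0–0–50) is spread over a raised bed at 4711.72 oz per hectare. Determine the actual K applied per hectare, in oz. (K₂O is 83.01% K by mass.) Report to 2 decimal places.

K₂O per hectare = 4711.72 × 50% = 2355.86 oz.
Elemental K = 2355.86 × 0.8301 = 1955.599 oz per hectare.

1955.60 oz K per hectare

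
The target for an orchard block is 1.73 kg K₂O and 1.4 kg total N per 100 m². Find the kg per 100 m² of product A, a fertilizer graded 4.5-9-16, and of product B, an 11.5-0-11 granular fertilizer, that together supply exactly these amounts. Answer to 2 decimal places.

3.34 kg product A, 10.87 kg product B

Let a = kg of product A, b = kg of product B (per 100 m²).
K₂O: 0.16·a + 0.11·b = 1.73
N: 0.045·a + 0.115·b = 1.4
Solving simultaneously: a = 3.34201, b = 10.8662.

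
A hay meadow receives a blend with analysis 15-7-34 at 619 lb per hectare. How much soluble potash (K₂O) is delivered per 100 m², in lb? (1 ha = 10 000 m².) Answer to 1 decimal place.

2.1 lb K₂O per hundred sq m

K₂O per hectare = 619 × 34% = 210.46 lb.
Convert to per 100 m²: 210.46 × 0.01 = 2.1046 lb.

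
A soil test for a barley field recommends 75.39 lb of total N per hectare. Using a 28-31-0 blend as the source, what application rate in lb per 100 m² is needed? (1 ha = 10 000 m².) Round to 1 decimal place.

Product per hectare = 75.39 / 28% = 269.25 lb.
Convert to per 100 m²: 269.25 × 0.01 = 2.6925 lb.

2.7 lb of product per hundred sq m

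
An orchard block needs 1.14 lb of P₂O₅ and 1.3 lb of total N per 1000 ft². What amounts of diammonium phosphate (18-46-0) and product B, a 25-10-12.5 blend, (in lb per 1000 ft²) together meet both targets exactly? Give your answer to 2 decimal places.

1.60 lb diammonium phosphate, 4.05 lb product B

With a, b = lb per 1000 ft² of diammonium phosphate and product B:
P₂O₅: 0.46·a + 0.1·b = 1.14
N: 0.18·a + 0.25·b = 1.3
Eliminate b: (row1) − 0.1/0.25·(row2) → 0.388·a = 0.62, so a = 1.59794.
Then b = (1.3 − 0.18·1.59794) / 0.25 = 4.04948.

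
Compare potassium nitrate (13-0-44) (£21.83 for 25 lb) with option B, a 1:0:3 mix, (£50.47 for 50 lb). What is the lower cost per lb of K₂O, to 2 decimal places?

potassium nitrate: K₂O per bag = 25 × 44% = 11 lb; cost = 21.83 / 11 = £1.9845/lb K₂O.
option B: K₂O per bag = 50 × 3% = 1.5 lb; cost = 50.47 / 1.5 = £33.6467/lb K₂O.
potassium nitrate is cheaper.

£1.98 per lb K₂O (potassium nitrate)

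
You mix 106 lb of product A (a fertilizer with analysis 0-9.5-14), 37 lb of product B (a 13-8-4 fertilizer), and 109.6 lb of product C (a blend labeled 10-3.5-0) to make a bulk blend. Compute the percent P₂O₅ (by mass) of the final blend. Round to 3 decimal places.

6.677% P₂O₅

Total mass = 106 + 37 + 109.6 = 252.6 lb.
P₂O₅ mass = 9.5%×106 + 8%×37 + 3.5%×109.6 = 16.866 lb.
% P₂O₅ = 16.866 / 252.6 = 6.67696%.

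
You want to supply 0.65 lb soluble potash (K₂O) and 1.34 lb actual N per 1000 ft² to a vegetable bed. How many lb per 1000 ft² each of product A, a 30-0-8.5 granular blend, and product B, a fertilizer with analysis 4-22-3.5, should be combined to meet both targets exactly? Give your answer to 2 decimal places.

2.94 lb product A, 11.42 lb product B

With a, b = lb per 1000 ft² of product A and product B:
K₂O: 0.085·a + 0.035·b = 0.65
N: 0.3·a + 0.04·b = 1.34
Eliminate a: (row1) − 0.085/0.3·(row2) → 0.0236667·b = 0.270333, so b = 11.4225.
Back-substitute: a = (0.65 − 0.035·11.4225) / 0.085 = 2.94366.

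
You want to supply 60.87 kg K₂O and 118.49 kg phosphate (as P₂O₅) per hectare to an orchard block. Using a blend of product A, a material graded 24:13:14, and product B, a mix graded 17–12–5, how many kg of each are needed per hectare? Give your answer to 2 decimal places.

133.97 kg product A, 842.28 kg product B

Per-hectare balance (a = product A, b = product B):
K₂O: 0.14·a + 0.05·b = 60.87
P₂O₅: 0.13·a + 0.12·b = 118.49
Eliminate b: (row1) − 0.05/0.12·(row2) → 0.0858333·a = 11.4992, so a = 133.971.
Then b = (118.49 − 0.13·133.971) / 0.12 = 842.282.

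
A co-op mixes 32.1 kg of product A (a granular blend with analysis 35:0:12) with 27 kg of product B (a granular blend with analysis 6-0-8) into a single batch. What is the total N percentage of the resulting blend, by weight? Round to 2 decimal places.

21.75% N

Total mass = 32.1 + 27 = 59.1 kg.
N mass = 35%×32.1 + 6%×27 = 12.855 kg.
% N = 12.855 / 59.1 = 21.7513%.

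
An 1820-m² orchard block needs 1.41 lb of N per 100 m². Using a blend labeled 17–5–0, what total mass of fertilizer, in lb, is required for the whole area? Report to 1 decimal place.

Product per 100 m² = 1.41 / 17% = 8.29412 lb.
Total product = 8.29412 × 1820 / 100 = 150.953 lb.

151.0 lb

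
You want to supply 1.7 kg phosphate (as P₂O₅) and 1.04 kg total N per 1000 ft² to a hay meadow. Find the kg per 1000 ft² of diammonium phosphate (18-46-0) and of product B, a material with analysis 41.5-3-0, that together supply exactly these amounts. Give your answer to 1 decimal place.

With a, b = kg per 1000 ft² of diammonium phosphate and product B:
P₂O₅: 0.46·a + 0.03·b = 1.7
N: 0.18·a + 0.415·b = 1.04
Eliminate a: (row1) − 0.46/0.18·(row2) → -1.03056·b = -0.957778, so b = 0.92938.
Back-substitute: a = (1.7 − 0.03·0.92938) / 0.46 = 3.63504.

3.6 kg diammonium phosphate, 0.9 kg product B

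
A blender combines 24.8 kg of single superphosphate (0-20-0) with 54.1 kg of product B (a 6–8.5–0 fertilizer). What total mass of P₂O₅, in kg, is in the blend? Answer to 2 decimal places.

P₂O₅ mass = 20%×24.8 + 8.5%×54.1 = 9.5585 kg.

9.56 kg P₂O₅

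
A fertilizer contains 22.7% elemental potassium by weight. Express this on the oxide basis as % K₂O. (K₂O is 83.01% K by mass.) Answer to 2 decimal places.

%K₂O = 22.7 / 0.8301 = 27.3461%.

27.35% K₂O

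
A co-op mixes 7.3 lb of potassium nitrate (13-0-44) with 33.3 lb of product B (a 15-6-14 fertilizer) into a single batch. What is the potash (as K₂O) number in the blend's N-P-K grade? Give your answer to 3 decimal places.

Total mass = 7.3 + 33.3 = 40.6 lb.
K₂O mass = 44%×7.3 + 14%×33.3 = 7.874 lb.
% K₂O = 7.874 / 40.6 = 19.3941%.

19.394% K₂O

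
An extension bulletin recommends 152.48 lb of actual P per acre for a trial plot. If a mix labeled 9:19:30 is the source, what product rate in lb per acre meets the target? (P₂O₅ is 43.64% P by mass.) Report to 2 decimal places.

1838.97 lb of product per acre

As P₂O₅: 152.48 / 0.4364 = 349.404 lb per acre.
Product per acre = 349.404 / 19% = 1838.9696 lb.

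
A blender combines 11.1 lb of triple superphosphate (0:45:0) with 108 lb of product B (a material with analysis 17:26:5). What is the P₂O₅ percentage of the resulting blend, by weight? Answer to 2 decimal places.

Total mass = 11.1 + 108 = 119.1 lb.
P₂O₅ mass = 45%×11.1 + 26%×108 = 33.075 lb.
% P₂O₅ = 33.075 / 119.1 = 27.7708%.

27.77% P₂O₅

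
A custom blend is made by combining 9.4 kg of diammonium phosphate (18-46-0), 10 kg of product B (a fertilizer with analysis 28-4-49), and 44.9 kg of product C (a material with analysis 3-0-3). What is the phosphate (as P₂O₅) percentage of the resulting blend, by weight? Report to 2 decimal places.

Total mass = 9.4 + 10 + 44.9 = 64.3 kg.
P₂O₅ mass = 46%×9.4 + 4%×10 + 0%×44.9 = 4.724 kg.
% P₂O₅ = 4.724 / 64.3 = 7.34681%.

7.35% P₂O₅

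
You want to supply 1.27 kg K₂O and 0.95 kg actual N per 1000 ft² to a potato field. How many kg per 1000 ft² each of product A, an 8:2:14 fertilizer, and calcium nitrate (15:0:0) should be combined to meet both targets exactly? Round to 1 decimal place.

9.1 kg product A, 1.5 kg calcium nitrate

Let a = kg of product A, b = kg of calcium nitrate (per 1000 ft²).
K₂O: 0.14·a + 0·b = 1.27
N: 0.08·a + 0.15·b = 0.95
Eliminate b: (row1) − 0/0.15·(row2) → 0.14·a = 1.27, so a = 9.07143.
Then b = (0.95 − 0.08·9.07143) / 0.15 = 1.49524.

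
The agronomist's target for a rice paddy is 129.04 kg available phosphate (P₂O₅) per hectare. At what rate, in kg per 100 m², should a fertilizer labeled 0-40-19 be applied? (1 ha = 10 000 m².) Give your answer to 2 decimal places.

3.23 kg of product per hundred sq m

Product per hectare = 129.04 / 40% = 322.6 kg.
Convert to per 100 m²: 322.6 × 0.01 = 3.226 kg.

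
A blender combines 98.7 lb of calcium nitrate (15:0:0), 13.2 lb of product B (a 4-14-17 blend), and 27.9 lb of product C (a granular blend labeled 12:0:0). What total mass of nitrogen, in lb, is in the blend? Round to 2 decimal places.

N mass = 15%×98.7 + 4%×13.2 + 12%×27.9 = 18.681 lb.

18.68 lb N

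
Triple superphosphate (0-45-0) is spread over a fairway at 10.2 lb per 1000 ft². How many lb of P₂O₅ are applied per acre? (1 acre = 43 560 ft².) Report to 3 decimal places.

P₂O₅ per 1000 ft² = 10.2 × 45% = 4.59 lb.
Convert to per acre: 4.59 × 43.56 = 199.9404 lb.

199.940 lb P₂O₅ per acre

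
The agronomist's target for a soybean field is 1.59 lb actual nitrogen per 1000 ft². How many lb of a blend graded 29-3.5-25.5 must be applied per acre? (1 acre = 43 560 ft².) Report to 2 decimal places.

Product per 1000 ft² = 1.59 / 29% = 5.48276 lb.
Convert to per acre: 5.48276 × 43.56 = 238.829 lb.

238.83 lb of product per acre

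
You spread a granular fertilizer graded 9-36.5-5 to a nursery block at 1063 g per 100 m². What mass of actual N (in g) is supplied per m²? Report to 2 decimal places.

0.96 g N per sq m

nitrogen per 100 m² = 1063 × 9% = 95.67 g.
Convert to per m²: 95.67 × 0.01 = 0.9567 g.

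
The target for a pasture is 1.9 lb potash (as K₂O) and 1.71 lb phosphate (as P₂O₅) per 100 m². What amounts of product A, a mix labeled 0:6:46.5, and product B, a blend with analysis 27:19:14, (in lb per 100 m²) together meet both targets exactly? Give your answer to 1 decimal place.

Per-100 m² balance (a = product A, b = product B):
K₂O: 0.465·a + 0.14·b = 1.9
P₂O₅: 0.06·a + 0.19·b = 1.71
Eliminate a: (row1) − 0.465/0.06·(row2) → -1.3325·b = -11.3525, so b = 8.5197.
Back-substitute: a = (1.9 − 0.14·8.5197) / 0.465 = 1.52095.

1.5 lb product A, 8.5 lb product B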